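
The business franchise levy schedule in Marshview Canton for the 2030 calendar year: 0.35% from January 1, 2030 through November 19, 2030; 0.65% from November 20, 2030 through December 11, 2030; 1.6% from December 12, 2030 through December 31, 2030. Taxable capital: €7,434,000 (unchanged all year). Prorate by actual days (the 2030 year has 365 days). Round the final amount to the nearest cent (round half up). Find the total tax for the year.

€32,455.01

January 1 – November 19, 2030: 323 days at 0.35% → €7,434,000 × 0.35% × 323/365 = €23,025.0329
November 20 – December 11, 2030: 22 days at 0.65% → €7,434,000 × 0.65% × 22/365 = €2,912.4986
December 12 – December 31, 2030: 20 days at 1.6% → €7,434,000 × 1.6% × 20/365 = €6,517.4795
Total = €32,455.0110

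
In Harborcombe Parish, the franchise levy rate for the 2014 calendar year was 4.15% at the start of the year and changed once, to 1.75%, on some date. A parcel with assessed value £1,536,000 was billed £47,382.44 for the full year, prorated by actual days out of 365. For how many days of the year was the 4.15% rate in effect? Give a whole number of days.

203 days

Let d = days at the first rate; then 365 − d days at the second rate.
£1,536,000 × [4.15%·d + 1.75%·(365−d)] / 365 = £47,382.44
Solving gives d = 203, so the new rate took effect on 23 July 2014.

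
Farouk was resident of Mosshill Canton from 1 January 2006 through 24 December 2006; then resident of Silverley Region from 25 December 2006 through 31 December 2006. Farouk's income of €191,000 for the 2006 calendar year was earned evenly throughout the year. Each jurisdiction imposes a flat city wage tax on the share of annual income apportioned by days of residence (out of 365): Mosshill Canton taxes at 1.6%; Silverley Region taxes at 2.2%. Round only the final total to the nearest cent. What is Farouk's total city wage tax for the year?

€3,077.98

Mosshill Canton, 1 January – 24 December 2006: 358 days → €191,000 × 1.6% × 358/365 = €2,997.3918
Silverley Region, 25 December – 31 December 2006: 7 days → €191,000 × 2.2% × 7/365 = €80.5863
Total = €3,077.9781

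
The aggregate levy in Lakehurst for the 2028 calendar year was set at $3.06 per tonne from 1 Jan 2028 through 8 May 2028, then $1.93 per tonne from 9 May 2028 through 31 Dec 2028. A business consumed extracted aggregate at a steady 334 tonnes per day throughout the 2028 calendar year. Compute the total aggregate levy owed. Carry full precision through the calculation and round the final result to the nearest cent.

1 Jan – 8 May 2028: 129 days × 334 tonnes/day = 43,086 tonnes at $3.06/tonne → $131843.16
9 May – 31 Dec 2028: 237 days × 334 tonnes/day = 79,158 tonnes at $1.93/tonne → $152774.94

$284618.10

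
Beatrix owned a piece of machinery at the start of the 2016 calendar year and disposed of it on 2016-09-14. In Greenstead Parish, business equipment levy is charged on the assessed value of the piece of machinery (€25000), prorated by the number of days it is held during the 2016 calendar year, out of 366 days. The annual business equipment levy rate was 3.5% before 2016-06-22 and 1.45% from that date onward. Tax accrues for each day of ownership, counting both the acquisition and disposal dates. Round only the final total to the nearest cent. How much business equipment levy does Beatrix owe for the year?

€497.78

2016-01-01 to 2016-06-21: 173 days at 3.5% → €25000 × 3.5% × 173/366 = €413.5929
2016-06-22 to 2016-09-14: 85 days at 1.45% → €25000 × 1.45% × 85/366 = €84.1872
Total = €497.7801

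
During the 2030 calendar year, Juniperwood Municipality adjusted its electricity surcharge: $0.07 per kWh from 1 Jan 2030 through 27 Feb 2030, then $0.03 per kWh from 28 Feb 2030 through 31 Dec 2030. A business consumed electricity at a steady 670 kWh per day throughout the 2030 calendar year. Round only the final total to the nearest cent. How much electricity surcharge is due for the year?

1 Jan – 27 Feb 2030: 58 days × 670 kWh/day = 38,860 kWh at $0.07/kWh → $2,720.20
28 Feb – 31 Dec 2030: 307 days × 670 kWh/day = 205,690 kWh at $0.03/kWh → $6,170.70

$8,890.90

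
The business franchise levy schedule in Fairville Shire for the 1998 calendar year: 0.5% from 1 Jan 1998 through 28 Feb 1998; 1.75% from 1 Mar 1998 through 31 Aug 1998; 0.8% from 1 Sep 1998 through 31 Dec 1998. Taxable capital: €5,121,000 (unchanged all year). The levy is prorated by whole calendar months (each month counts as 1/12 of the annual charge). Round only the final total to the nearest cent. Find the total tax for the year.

1 Jan – 28 Feb 1998: 2 months at 0.5% → €5,121,000 × 0.5% × 2/12 = €4,267.5000
1 Mar – 31 Aug 1998: 6 months at 1.75% → €5,121,000 × 1.75% × 6/12 = €44,808.7500
1 Sep – 31 Dec 1998: 4 months at 0.8% → €5,121,000 × 0.8% × 4/12 = €13,656.0000
Total = €62,732.2500

€62,732.25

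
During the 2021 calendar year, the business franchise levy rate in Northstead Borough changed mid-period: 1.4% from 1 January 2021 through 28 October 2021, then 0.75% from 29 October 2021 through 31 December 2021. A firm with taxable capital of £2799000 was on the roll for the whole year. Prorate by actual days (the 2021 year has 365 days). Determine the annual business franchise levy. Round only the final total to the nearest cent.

£35995.91

1 January – 28 October 2021: 301 days at 1.4% → £2799000 × 1.4% × 301/365 = £32315.0301
29 October – 31 December 2021: 64 days at 0.75% → £2799000 × 0.75% × 64/365 = £3680.8767
Total = £35995.9068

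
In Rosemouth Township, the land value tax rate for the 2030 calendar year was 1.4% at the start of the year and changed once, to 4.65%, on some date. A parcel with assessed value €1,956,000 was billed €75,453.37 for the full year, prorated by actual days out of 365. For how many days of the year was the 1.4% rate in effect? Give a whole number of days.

89 days

Let d = days at the first rate; then 365 − d days at the second rate.
€1,956,000 × [1.4%·d + 4.65%·(365−d)] / 365 = €75,453.37
Solving gives d = 89, so the new rate took effect on 31 March 2030.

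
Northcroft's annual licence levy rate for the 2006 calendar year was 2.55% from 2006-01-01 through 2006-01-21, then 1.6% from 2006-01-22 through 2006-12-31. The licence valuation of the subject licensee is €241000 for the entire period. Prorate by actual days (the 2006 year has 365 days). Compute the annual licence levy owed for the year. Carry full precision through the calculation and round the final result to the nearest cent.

€3987.72

2006-01-01 to 2006-01-21: 21 days at 2.55% → €241000 × 2.55% × 21/365 = €353.5767
2006-01-22 to 2006-12-31: 344 days at 1.6% → €241000 × 1.6% × 344/365 = €3634.1479
Total = €3987.7247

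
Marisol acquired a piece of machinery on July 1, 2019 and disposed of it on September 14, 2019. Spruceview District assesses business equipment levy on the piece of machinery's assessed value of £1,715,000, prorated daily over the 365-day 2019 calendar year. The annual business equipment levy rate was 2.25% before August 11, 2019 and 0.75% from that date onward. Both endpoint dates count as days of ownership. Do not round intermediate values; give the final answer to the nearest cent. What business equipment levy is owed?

£5,567.88

July 1 – August 10, 2019: 41 days at 2.25% → £1,715,000 × 2.25% × 41/365 = £4,334.4863
August 11 – September 14, 2019: 35 days at 0.75% → £1,715,000 × 0.75% × 35/365 = £1,233.3904
Total = £5,567.8767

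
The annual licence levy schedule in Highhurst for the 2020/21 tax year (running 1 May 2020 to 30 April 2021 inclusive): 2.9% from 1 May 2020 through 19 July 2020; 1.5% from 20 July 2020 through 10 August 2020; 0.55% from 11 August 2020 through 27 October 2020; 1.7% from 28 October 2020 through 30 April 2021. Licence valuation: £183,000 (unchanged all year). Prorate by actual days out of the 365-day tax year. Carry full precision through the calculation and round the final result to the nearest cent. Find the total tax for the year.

1 May – 19 July 2020: 80 days at 2.9% → £183,000 × 2.9% × 80/365 = £1,163.1781
20 July – 10 August 2020: 22 days at 1.5% → £183,000 × 1.5% × 22/365 = £165.4521
11 August – 27 October 2020: 78 days at 0.55% → £183,000 × 0.55% × 78/365 = £215.0877
28 October 2020 – 30 April 2021: 185 days at 1.7% → £183,000 × 1.7% × 185/365 = £1,576.8082
Total = £3,120.5260

£3,120.53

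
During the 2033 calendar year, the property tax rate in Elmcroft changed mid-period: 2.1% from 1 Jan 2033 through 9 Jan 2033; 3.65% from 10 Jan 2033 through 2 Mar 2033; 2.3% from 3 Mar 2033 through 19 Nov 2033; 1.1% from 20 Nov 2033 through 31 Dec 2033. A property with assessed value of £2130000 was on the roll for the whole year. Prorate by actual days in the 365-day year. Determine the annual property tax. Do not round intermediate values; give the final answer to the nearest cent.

£50040.41

1 Jan – 9 Jan 2033: 9 days at 2.1% → £2130000 × 2.1% × 9/365 = £1102.9315
10 Jan – 2 Mar 2033: 52 days at 3.65% → £2130000 × 3.65% × 52/365 = £11076.0000
3 Mar – 19 Nov 2033: 262 days at 2.3% → £2130000 × 2.3% × 262/365 = £35165.4247
20 Nov – 31 Dec 2033: 42 days at 1.1% → £2130000 × 1.1% × 42/365 = £2696.0548
Total = £50040.4110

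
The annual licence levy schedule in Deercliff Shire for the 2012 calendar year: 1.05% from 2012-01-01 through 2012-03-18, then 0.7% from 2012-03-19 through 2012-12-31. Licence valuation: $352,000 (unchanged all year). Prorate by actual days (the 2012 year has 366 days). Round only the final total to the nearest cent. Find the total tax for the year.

2012-01-01 to 2012-03-18: 78 days at 1.05% → $352,000 × 1.05% × 78/366 = $787.6721
2012-03-19 to 2012-12-31: 288 days at 0.7% → $352,000 × 0.7% × 288/366 = $1,938.8852
Total = $2,726.5574

$2,726.56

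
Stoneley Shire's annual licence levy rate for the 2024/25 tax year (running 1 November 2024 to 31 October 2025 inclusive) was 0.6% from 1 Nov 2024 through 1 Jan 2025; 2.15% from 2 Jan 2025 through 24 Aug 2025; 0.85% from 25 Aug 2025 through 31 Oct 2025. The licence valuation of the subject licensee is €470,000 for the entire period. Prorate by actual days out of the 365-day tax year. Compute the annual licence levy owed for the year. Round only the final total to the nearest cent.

1 Nov 2024 – 1 Jan 2025: 62 days at 0.6% → €470,000 × 0.6% × 62/365 = €479.0137
2 Jan – 24 Aug 2025: 235 days at 2.15% → €470,000 × 2.15% × 235/365 = €6,505.9589
25 Aug – 31 Oct 2025: 68 days at 0.85% → €470,000 × 0.85% × 68/365 = €744.2740
Total = €7,729.2466

€7,729.25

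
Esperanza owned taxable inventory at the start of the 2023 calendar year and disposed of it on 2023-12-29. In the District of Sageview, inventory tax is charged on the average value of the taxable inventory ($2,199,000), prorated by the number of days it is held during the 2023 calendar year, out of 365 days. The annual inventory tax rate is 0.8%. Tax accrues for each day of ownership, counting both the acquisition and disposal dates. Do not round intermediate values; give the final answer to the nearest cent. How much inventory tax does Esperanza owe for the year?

$17,495.61

Days held (2023-01-01 to 2023-12-29): 363 out of 365
Tax = $2,199,000 × 0.8% × 363/365 = $17,495.6055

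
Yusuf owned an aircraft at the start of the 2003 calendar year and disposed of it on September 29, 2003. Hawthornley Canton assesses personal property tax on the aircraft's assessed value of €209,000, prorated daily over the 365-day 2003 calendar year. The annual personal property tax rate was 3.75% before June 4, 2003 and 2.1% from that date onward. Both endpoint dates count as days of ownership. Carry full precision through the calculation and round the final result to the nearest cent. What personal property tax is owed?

€4,725.69

January 1 – June 3, 2003: 154 days at 3.75% → €209,000 × 3.75% × 154/365 = €3,306.7808
June 4 – September 29, 2003: 118 days at 2.1% → €209,000 × 2.1% × 118/365 = €1,418.9096
Total = €4,725.6904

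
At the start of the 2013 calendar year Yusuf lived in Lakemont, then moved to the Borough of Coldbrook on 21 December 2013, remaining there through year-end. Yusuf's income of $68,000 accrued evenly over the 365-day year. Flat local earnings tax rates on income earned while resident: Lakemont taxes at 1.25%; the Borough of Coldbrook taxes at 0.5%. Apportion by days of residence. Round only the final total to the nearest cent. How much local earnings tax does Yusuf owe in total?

$834.63

Lakemont, 1 January – 20 December 2013: 354 days → $68,000 × 1.25% × 354/365 = $824.3836
The Borough of Coldbrook, 21 December – 31 December 2013: 11 days → $68,000 × 0.5% × 11/365 = $10.2466
Total = $834.6301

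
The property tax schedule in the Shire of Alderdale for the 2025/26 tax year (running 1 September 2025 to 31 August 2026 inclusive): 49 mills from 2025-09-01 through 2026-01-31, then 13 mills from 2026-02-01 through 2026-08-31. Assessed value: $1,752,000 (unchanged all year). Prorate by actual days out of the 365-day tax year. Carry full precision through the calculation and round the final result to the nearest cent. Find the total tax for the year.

$49,214.40

2025-09-01 to 2026-01-31: 153 days at 49 mills → $1,752,000 × 4.9% × 153/365 = $35,985.6000
2026-02-01 to 2026-08-31: 212 days at 13 mills → $1,752,000 × 1.3% × 212/365 = $13,228.8000
Total = $49,214.4000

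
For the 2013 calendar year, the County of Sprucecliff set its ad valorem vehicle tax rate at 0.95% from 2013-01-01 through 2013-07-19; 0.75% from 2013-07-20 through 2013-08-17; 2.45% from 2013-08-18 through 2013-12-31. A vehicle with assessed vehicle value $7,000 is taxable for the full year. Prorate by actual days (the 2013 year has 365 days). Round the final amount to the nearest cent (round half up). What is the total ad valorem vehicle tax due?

$104.51

2013-01-01 to 2013-07-19: 200 days at 0.95% → $7,000 × 0.95% × 200/365 = $36.4384
2013-07-20 to 2013-08-17: 29 days at 0.75% → $7,000 × 0.75% × 29/365 = $4.1712
2013-08-18 to 2013-12-31: 136 days at 2.45% → $7,000 × 2.45% × 136/365 = $63.9014
Total = $104.5110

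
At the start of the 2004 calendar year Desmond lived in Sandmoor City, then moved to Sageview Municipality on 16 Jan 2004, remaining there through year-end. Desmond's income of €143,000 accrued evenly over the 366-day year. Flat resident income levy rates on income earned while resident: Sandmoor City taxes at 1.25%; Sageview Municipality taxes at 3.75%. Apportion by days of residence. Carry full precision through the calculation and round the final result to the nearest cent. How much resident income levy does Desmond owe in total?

€5,215.98

Sandmoor City, 1 Jan – 15 Jan 2004: 15 days → €143,000 × 1.25% × 15/366 = €73.2582
Sageview Municipality, 16 Jan – 31 Dec 2004: 351 days → €143,000 × 3.75% × 351/366 = €5,142.7254
Total = €5,215.9836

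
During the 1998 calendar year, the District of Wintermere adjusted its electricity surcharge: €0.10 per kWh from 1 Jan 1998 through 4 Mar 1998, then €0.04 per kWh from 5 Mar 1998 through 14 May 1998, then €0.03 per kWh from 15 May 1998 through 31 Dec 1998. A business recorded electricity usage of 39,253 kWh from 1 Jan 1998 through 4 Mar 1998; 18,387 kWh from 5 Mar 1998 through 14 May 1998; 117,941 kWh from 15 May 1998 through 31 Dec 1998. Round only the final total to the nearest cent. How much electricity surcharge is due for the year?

1 Jan – 4 Mar 1998: 39,253 kWh at €0.10/kWh → €3,925.30
5 Mar – 14 May 1998: 18,387 kWh at €0.04/kWh → €735.48
15 May – 31 Dec 1998: 117,941 kWh at €0.03/kWh → €3,538.23

€8,199.01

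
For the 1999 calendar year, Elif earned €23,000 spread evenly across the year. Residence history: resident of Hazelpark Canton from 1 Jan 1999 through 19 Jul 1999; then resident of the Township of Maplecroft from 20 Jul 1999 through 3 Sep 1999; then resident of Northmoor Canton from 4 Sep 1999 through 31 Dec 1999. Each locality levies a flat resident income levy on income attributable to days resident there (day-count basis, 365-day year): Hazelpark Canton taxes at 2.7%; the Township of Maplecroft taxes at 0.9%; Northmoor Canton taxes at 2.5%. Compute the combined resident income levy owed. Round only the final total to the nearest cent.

€553.83

Hazelpark Canton, 1 Jan – 19 Jul 1999: 200 days → €23,000 × 2.7% × 200/365 = €340.2740
The Township of Maplecroft, 20 Jul – 3 Sep 1999: 46 days → €23,000 × 0.9% × 46/365 = €26.0877
Northmoor Canton, 4 Sep – 31 Dec 1999: 119 days → €23,000 × 2.5% × 119/365 = €187.4658
Total = €553.8274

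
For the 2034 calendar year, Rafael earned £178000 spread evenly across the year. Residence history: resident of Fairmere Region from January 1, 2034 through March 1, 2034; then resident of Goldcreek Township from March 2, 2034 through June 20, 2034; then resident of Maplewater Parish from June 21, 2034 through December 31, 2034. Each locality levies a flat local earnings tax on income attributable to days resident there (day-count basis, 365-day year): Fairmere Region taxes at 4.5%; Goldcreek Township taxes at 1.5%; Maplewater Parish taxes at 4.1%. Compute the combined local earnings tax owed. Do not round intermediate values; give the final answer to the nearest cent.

£6007.62

Fairmere Region, January 1 – March 1, 2034: 60 days → £178000 × 4.5% × 60/365 = £1316.7123
Goldcreek Township, March 2 – June 20, 2034: 111 days → £178000 × 1.5% × 111/365 = £811.9726
Maplewater Parish, June 21 – December 31, 2034: 194 days → £178000 × 4.1% × 194/365 = £3878.9370
Total = £6007.6219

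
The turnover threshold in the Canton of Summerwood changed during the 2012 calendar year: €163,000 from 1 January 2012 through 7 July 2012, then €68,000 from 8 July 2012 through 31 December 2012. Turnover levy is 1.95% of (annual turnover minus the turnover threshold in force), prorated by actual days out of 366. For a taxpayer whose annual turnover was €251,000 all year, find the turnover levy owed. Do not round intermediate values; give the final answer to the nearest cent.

1 January – 7 July 2012: 189 days, exemption €163,000 → (€251,000 − €163,000) × 1.95% × 189/366 = €886.1311
8 July – 31 December 2012: 177 days, exemption €68,000 → (€251,000 − €68,000) × 1.95% × 177/366 = €1,725.7500
Total = €2,611.8811

€2,611.88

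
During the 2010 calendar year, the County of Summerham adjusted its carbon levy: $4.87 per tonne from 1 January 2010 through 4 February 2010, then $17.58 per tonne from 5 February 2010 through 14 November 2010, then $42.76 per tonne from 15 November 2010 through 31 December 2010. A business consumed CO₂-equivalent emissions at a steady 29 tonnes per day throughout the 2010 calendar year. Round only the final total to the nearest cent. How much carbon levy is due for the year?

1 January – 4 February 2010: 35 days × 29 tonnes/day = 1,015 tonnes at $4.87/tonne → $4,943.05
5 February – 14 November 2010: 283 days × 29 tonnes/day = 8,207 tonnes at $17.58/tonne → $144,279.06
15 November – 31 December 2010: 47 days × 29 tonnes/day = 1,363 tonnes at $42.76/tonne → $58,281.88

$207,503.99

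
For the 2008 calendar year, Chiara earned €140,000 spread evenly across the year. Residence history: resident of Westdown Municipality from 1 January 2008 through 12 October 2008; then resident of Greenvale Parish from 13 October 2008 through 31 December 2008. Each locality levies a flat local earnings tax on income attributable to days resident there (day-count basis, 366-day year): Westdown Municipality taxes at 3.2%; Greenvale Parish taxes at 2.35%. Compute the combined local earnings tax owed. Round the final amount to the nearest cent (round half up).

Westdown Municipality, 1 January – 12 October 2008: 286 days → €140,000 × 3.2% × 286/366 = €3,500.7650
Greenvale Parish, 13 October – 31 December 2008: 80 days → €140,000 × 2.35% × 80/366 = €719.1257
Total = €4,219.8907

€4,219.89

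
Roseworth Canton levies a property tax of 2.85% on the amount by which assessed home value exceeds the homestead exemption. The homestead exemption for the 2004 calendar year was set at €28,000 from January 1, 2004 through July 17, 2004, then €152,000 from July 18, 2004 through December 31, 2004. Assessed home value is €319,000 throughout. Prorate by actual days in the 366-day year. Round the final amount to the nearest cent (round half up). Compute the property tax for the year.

€6,680.99

January 1 – July 17, 2004: 199 days, exemption €28,000 → (€319,000 − €28,000) × 2.85% × 199/366 = €4,509.3074
July 18 – December 31, 2004: 167 days, exemption €152,000 → (€319,000 − €152,000) × 2.85% × 167/366 = €2,171.6844
Total = €6,680.9918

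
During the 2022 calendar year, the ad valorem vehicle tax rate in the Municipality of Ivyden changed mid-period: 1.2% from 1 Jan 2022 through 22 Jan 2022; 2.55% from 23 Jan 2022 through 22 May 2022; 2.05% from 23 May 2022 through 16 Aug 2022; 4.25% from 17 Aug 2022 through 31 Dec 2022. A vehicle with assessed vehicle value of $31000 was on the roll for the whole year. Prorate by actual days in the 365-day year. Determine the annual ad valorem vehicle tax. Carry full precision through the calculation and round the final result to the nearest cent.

1 Jan – 22 Jan 2022: 22 days at 1.2% → $31000 × 1.2% × 22/365 = $22.4219
23 Jan – 22 May 2022: 120 days at 2.55% → $31000 × 2.55% × 120/365 = $259.8904
23 May – 16 Aug 2022: 86 days at 2.05% → $31000 × 2.05% × 86/365 = $149.7342
17 Aug – 31 Dec 2022: 137 days at 4.25% → $31000 × 4.25% × 137/365 = $494.5137
Total = $926.5603

$926.56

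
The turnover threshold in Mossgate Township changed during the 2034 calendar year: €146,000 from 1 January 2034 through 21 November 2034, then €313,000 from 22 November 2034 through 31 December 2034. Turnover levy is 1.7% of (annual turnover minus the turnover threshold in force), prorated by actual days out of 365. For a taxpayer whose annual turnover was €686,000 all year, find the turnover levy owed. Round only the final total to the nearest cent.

€8,868.88

1 January – 21 November 2034: 325 days, exemption €146,000 → (€686,000 − €146,000) × 1.7% × 325/365 = €8,173.9726
22 November – 31 December 2034: 40 days, exemption €313,000 → (€686,000 − €313,000) × 1.7% × 40/365 = €694.9041
Total = €8,868.8767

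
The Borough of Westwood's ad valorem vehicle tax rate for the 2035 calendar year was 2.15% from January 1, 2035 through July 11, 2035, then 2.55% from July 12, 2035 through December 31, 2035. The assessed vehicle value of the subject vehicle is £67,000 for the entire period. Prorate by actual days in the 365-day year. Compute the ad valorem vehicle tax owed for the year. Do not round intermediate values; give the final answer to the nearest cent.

£1,567.52

January 1 – July 11, 2035: 192 days at 2.15% → £67,000 × 2.15% × 192/365 = £757.7425
July 12 – December 31, 2035: 173 days at 2.55% → £67,000 × 2.55% × 173/365 = £809.7822
Total = £1,567.5247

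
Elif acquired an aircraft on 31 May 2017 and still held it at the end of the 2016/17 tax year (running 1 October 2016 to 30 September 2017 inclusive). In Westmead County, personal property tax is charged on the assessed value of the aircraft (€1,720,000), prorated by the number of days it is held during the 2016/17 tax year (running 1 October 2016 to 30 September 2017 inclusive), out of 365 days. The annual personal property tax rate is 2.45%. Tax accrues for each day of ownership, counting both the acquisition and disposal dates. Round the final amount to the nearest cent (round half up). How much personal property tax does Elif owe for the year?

Days held (31 May – 30 September 2017): 123 out of 365
Tax = €1,720,000 × 2.45% × 123/365 = €14,200.6027

€14,200.60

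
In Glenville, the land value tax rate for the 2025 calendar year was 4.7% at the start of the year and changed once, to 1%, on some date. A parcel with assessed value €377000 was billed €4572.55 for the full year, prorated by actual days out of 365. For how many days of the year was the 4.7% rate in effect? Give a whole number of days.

Let d = days at the first rate; then 365 − d days at the second rate.
€377000 × [4.7%·d + 1%·(365−d)] / 365 = €4572.55
Solving gives d = 21, so the new rate took effect on 22 Jan 2025.

21 days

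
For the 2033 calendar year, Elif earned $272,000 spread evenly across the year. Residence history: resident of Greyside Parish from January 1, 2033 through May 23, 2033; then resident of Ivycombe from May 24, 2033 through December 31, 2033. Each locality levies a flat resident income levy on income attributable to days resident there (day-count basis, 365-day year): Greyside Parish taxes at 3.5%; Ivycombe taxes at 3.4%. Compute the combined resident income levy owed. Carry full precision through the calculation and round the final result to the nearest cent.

$9,354.56

Greyside Parish, January 1 – May 23, 2033: 143 days → $272,000 × 3.5% × 143/365 = $3,729.7534
Ivycombe, May 24 – December 31, 2033: 222 days → $272,000 × 3.4% × 222/365 = $5,624.8110
Total = $9,354.5644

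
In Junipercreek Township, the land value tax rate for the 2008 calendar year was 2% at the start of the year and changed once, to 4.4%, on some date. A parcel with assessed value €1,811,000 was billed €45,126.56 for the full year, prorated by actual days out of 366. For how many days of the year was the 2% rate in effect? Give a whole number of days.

Let d = days at the first rate; then 366 − d days at the second rate.
€1,811,000 × [2%·d + 4.4%·(366−d)] / 366 = €45,126.56
Solving gives d = 291, so the new rate took effect on October 18, 2008.

291 days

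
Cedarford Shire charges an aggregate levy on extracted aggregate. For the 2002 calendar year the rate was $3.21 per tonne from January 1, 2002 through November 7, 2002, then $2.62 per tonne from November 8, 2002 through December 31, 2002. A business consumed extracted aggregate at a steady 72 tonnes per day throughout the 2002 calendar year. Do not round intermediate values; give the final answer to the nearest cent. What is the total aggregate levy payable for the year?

January 1 – November 7, 2002: 311 days × 72 tonnes/day = 22,392 tonnes at $3.21/tonne → $71,878.32
November 8 – December 31, 2002: 54 days × 72 tonnes/day = 3,888 tonnes at $2.62/tonne → $10,186.56

$82,064.88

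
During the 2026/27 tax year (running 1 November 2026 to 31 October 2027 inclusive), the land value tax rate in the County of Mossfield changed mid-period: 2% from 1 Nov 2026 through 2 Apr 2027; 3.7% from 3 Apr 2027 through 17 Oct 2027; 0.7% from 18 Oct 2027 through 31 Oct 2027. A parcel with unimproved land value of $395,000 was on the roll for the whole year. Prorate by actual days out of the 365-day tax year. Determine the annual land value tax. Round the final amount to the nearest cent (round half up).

1 Nov 2026 – 2 Apr 2027: 153 days at 2% → $395,000 × 2% × 153/365 = $3,311.5068
3 Apr – 17 Oct 2027: 198 days at 3.7% → $395,000 × 3.7% × 198/365 = $7,928.1370
18 Oct – 31 Oct 2027: 14 days at 0.7% → $395,000 × 0.7% × 14/365 = $106.0548
Total = $11,345.6986

$11,345.70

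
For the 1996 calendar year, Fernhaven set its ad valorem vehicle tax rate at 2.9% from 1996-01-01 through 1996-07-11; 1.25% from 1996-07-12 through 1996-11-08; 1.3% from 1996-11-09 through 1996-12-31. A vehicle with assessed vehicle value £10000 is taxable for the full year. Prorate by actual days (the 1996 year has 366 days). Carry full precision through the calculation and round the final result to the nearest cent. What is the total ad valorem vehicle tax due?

£212.73

1996-01-01 to 1996-07-11: 193 days at 2.9% → £10000 × 2.9% × 193/366 = £152.9235
1996-07-12 to 1996-11-08: 120 days at 1.25% → £10000 × 1.25% × 120/366 = £40.9836
1996-11-09 to 1996-12-31: 53 days at 1.3% → £10000 × 1.3% × 53/366 = £18.8251
Total = £212.7322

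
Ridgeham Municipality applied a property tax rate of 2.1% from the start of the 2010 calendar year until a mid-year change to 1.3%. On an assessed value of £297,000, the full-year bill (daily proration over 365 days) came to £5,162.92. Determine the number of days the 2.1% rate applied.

200 days

Let d = days at the first rate; then 365 − d days at the second rate.
£297,000 × [2.1%·d + 1.3%·(365−d)] / 365 = £5,162.92
Solving gives d = 200, so the new rate took effect on July 20, 2010.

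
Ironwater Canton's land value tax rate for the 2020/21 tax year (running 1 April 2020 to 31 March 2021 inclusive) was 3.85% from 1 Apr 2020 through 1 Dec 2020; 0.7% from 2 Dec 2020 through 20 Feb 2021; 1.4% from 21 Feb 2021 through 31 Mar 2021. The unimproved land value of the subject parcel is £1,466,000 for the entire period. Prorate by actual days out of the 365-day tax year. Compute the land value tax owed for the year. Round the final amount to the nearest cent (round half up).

£42,355.35

1 Apr – 1 Dec 2020: 245 days at 3.85% → £1,466,000 × 3.85% × 245/365 = £37,885.0548
2 Dec 2020 – 20 Feb 2021: 81 days at 0.7% → £1,466,000 × 0.7% × 81/365 = £2,277.3205
21 Feb – 31 Mar 2021: 39 days at 1.4% → £1,466,000 × 1.4% × 39/365 = £2,192.9753
Total = £42,355.3507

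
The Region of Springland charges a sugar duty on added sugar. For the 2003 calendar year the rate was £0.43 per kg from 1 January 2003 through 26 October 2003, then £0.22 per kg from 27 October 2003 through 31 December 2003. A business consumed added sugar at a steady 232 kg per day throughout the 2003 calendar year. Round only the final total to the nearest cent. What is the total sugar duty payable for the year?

£33,196.88

1 January – 26 October 2003: 299 days × 232 kg/day = 69,368 kg at £0.43/kg → £29,828.24
27 October – 31 December 2003: 66 days × 232 kg/day = 15,312 kg at £0.22/kg → £3,368.64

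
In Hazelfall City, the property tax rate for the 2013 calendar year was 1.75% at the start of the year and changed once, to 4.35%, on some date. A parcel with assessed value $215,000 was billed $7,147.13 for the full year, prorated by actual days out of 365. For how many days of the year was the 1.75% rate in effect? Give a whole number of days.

144 days

Let d = days at the first rate; then 365 − d days at the second rate.
$215,000 × [1.75%·d + 4.35%·(365−d)] / 365 = $7,147.13
Solving gives d = 144, so the new rate took effect on May 25, 2013.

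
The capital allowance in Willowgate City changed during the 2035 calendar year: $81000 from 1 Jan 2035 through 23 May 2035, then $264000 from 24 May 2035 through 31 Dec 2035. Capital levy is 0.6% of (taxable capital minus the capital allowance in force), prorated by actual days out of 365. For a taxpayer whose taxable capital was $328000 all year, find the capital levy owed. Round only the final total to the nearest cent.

$814.18

1 Jan – 23 May 2035: 143 days, exemption $81000 → ($328000 − $81000) × 0.6% × 143/365 = $580.6192
24 May – 31 Dec 2035: 222 days, exemption $264000 → ($328000 − $264000) × 0.6% × 222/365 = $233.5562
Total = $814.1753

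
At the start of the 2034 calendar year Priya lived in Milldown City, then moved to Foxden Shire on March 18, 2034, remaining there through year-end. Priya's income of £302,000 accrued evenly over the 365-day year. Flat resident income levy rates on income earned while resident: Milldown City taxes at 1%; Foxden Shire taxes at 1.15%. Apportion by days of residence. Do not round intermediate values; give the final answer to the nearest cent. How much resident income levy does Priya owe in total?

Milldown City, January 1 – March 17, 2034: 76 days → £302,000 × 1% × 76/365 = £628.8219
Foxden Shire, March 18 – December 31, 2034: 289 days → £302,000 × 1.15% × 289/365 = £2,749.8548
Total = £3,378.6767

£3,378.68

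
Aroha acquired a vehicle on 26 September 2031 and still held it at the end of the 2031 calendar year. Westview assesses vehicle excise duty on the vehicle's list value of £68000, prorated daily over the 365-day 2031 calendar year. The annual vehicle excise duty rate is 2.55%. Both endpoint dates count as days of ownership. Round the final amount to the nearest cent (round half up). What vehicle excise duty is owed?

Days held (26 September – 31 December 2031): 97 out of 365
Tax = £68000 × 2.55% × 97/365 = £460.8164

£460.82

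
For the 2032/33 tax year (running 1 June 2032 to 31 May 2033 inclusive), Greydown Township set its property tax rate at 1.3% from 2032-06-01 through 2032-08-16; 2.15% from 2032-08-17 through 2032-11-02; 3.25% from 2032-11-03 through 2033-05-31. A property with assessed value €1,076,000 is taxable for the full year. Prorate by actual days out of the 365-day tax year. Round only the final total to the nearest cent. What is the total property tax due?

€28,014.32

2032-06-01 to 2032-08-16: 77 days at 1.3% → €1,076,000 × 1.3% × 77/365 = €2,950.8932
2032-08-17 to 2032-11-02: 78 days at 2.15% → €1,076,000 × 2.15% × 78/365 = €4,943.7041
2032-11-03 to 2033-05-31: 210 days at 3.25% → €1,076,000 × 3.25% × 210/365 = €20,119.7260
Total = €28,014.3233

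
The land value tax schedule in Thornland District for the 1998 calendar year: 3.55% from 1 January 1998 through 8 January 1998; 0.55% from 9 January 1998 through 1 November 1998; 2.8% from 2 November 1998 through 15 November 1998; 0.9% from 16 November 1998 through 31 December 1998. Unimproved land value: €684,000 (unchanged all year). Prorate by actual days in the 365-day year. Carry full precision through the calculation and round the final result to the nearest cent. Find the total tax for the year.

€5,103.76

1 January – 8 January 1998: 8 days at 3.55% → €684,000 × 3.55% × 8/365 = €532.2082
9 January – 1 November 1998: 297 days at 0.55% → €684,000 × 0.55% × 297/365 = €3,061.1342
2 November – 15 November 1998: 14 days at 2.8% → €684,000 × 2.8% × 14/365 = €734.5973
16 November – 31 December 1998: 46 days at 0.9% → €684,000 × 0.9% × 46/365 = €775.8247
Total = €5,103.7644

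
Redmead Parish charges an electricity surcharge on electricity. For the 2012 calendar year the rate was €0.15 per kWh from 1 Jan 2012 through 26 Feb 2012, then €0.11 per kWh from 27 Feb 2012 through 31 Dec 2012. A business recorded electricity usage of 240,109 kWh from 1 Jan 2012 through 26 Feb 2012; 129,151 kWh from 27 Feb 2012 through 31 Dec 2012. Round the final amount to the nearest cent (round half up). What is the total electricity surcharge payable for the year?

€50222.96

1 Jan – 26 Feb 2012: 240,109 kWh at €0.15/kWh → €36016.35
27 Feb – 31 Dec 2012: 129,151 kWh at €0.11/kWh → €14206.61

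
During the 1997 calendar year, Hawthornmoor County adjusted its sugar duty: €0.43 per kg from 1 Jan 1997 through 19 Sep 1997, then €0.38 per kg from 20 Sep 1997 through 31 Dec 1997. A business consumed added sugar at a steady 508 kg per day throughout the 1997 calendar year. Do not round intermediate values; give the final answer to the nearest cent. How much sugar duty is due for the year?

1 Jan – 19 Sep 1997: 262 days × 508 kg/day = 133,096 kg at €0.43/kg → €57,231.28
20 Sep – 31 Dec 1997: 103 days × 508 kg/day = 52,324 kg at €0.38/kg → €19,883.12

€77,114.40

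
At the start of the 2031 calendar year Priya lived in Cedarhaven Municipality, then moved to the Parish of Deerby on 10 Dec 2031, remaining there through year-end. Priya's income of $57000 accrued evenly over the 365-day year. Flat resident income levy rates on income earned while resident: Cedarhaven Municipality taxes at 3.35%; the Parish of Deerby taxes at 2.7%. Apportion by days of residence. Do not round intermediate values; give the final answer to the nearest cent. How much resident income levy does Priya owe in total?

Cedarhaven Municipality, 1 Jan – 9 Dec 2031: 343 days → $57000 × 3.35% × 343/365 = $1794.4068
The Parish of Deerby, 10 Dec – 31 Dec 2031: 22 days → $57000 × 2.7% × 22/365 = $92.7616
Total = $1887.1685

$1887.17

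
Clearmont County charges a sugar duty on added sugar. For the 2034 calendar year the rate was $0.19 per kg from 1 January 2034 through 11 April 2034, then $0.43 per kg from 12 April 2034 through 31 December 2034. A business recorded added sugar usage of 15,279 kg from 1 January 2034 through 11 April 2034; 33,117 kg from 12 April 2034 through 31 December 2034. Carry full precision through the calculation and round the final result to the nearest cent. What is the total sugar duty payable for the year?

$17,143.32

1 January – 11 April 2034: 15,279 kg at $0.19/kg → $2,903.01
12 April – 31 December 2034: 33,117 kg at $0.43/kg → $14,240.31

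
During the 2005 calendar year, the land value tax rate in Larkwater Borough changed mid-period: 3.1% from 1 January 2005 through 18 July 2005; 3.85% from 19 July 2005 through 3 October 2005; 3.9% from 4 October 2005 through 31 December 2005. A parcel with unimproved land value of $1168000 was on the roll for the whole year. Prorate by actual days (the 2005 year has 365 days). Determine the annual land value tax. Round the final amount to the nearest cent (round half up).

1 January – 18 July 2005: 199 days at 3.1% → $1168000 × 3.1% × 199/365 = $19740.8000
19 July – 3 October 2005: 77 days at 3.85% → $1168000 × 3.85% × 77/365 = $9486.4000
4 October – 31 December 2005: 89 days at 3.9% → $1168000 × 3.9% × 89/365 = $11107.2000
Total = $40334.4000

$40334.40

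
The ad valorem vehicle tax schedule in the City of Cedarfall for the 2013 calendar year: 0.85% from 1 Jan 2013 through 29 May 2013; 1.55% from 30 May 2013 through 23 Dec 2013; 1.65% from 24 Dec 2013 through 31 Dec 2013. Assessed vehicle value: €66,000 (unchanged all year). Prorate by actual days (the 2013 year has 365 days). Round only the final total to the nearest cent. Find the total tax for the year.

1 Jan – 29 May 2013: 149 days at 0.85% → €66,000 × 0.85% × 149/365 = €229.0110
30 May – 23 Dec 2013: 208 days at 1.55% → €66,000 × 1.55% × 208/365 = €582.9699
24 Dec – 31 Dec 2013: 8 days at 1.65% → €66,000 × 1.65% × 8/365 = €23.8685
Total = €835.8493

€835.85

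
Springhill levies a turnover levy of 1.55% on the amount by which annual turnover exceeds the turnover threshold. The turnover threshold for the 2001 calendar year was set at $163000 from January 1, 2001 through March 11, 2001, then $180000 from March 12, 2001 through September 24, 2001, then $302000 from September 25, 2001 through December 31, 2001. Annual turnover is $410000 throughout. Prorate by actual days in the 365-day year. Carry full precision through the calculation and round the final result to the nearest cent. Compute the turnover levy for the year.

January 1 – March 11, 2001: 70 days, exemption $163000 → ($410000 − $163000) × 1.55% × 70/365 = $734.2329
March 12 – September 24, 2001: 197 days, exemption $180000 → ($410000 − $180000) × 1.55% × 197/365 = $1924.1233
September 25 – December 31, 2001: 98 days, exemption $302000 → ($410000 − $302000) × 1.55% × 98/365 = $449.4575
Total = $3107.8137

$3107.81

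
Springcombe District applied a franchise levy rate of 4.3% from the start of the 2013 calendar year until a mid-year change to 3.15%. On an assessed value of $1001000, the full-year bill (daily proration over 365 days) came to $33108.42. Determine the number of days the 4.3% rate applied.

Let d = days at the first rate; then 365 − d days at the second rate.
$1001000 × [4.3%·d + 3.15%·(365−d)] / 365 = $33108.42
Solving gives d = 50, so the new rate took effect on February 20, 2013.

50 days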